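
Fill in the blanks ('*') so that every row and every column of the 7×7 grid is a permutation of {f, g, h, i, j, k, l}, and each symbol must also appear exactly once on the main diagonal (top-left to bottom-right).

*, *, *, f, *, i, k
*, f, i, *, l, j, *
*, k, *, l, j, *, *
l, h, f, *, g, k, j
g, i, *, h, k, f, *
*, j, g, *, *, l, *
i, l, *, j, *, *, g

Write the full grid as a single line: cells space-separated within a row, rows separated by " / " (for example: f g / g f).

j g l f h i k / k f i g l j h / f k h l j g i / l h f i g k j / g i j h k f l / h j g k i l f / i l k j f h g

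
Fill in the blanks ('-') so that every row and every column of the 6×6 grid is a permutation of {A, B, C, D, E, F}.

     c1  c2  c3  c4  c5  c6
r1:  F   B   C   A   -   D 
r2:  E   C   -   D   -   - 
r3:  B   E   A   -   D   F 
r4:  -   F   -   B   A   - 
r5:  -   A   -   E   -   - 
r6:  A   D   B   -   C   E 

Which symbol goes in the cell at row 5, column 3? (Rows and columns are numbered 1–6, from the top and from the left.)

(r1,c5): row 1 has {A,B,C,D,F}; column 5 has {A,C,D}, so it must be E.
(r2,c3): row 2 has {C,D,E}; column 3 has {A,B,C}, so it must be F.
(r2,c5): row 2 has {C,D,E,F}; column 5 has {A,C,D,E}, so it must be B.
(r2,c6): row 2 has {B,C,D,E,F}; column 6 has {D,E,F}, so it must be A.
(r3,c4): row 3 has {A,B,D,E,F}; column 4 has {A,B,D,E}, so it must be C.
(r4,c6): row 4 has {A,B,F}; column 6 has {A,D,E,F}, so it must be C.
(r5,c3): row 5 has {A,E}; column 3 has {A,B,C,F}, so it must be D.

D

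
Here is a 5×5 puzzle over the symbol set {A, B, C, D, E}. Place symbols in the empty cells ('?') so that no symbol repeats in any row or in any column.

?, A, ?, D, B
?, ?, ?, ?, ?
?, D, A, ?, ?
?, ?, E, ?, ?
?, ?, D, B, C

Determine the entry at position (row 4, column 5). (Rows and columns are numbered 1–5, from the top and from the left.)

D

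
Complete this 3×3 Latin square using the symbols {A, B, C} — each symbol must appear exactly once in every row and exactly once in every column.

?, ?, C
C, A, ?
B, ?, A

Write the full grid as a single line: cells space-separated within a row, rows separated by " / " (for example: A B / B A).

A B C / C A B / B C A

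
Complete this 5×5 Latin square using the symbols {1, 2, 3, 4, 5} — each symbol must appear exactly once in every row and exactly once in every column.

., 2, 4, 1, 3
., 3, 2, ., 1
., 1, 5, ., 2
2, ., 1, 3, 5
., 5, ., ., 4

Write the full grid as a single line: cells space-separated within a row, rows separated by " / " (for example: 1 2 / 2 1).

5 2 4 1 3 / 4 3 2 5 1 / 3 1 5 4 2 / 2 4 1 3 5 / 1 5 3 2 4

(r1,c1) = 5
(r2,c1) = 4
(r2,c4) = 5
(r3,c1) = 3
(r3,c4) = 4
(r4,c2) = 4
(r5,c1) = 1
(r5,c3) = 3
(r5,c4) = 2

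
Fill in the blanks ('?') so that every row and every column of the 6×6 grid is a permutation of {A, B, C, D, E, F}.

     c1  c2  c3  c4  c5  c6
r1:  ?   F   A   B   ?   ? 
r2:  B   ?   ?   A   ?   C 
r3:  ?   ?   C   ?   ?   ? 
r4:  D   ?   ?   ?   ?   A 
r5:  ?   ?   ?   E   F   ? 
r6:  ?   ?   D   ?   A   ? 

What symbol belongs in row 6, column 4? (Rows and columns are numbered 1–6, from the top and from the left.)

C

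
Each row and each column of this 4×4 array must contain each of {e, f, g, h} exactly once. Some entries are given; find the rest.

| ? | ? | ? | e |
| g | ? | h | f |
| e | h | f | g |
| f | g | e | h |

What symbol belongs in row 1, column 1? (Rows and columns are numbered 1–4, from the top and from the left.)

(r1,c1) = h

h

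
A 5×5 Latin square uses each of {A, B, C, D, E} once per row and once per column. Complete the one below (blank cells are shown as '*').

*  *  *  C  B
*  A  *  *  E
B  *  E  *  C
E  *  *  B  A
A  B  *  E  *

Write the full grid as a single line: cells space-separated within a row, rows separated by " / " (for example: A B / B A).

(r1,c1) = D
(r1,c2) = E
(r1,c3) = A
(r2,c1) = C
(r2,c4) = D
(r3,c2) = D
(r3,c4) = A
(r4,c2) = C
(r4,c3) = D
(r5,c3) = C
(r5,c5) = D
(r2,c3) = B

D E A C B / C A B D E / B D E A C / E C D B A / A B C E D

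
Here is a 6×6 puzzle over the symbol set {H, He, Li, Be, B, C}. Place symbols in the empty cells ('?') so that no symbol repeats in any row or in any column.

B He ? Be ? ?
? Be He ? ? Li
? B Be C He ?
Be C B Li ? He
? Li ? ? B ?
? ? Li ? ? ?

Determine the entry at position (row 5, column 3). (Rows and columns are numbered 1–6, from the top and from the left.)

(r3,c6) = H
(r4,c5) = H
(r6,c2) = H
(r1,c6) = C
(r2,c5) = C
(r3,c1) = Li
(r5,c6) = Be
(r6,c5) = Be
(r6,c6) = B
(r1,c3) = H
(r1,c5) = Li
(r2,c1) = H
(r2,c4) = B
(r5,c3) = C

C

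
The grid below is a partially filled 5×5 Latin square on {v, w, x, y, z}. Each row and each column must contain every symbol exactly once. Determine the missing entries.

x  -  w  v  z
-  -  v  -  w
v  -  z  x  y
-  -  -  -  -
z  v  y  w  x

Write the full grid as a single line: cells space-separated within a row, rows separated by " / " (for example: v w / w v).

row 1 has {v,w,x,z}; column 2 has {v} — only y is left for (r1,c2).
row 2 has {v,w}; column 1 has {v,x,z} — only y is left for (r2,c1).
row 2 has {v,w,y}; column 4 has {v,w,x} — only z is left for (r2,c4).
row 3 has {v,x,y,z}; column 2 has {v,y} — only w is left for (r3,c2).
row 4 is empty so far; column 1 has {v,x,y,z} — only w is left for (r4,c1).
row 4 has {w}; column 3 has {v,w,y,z} — only x is left for (r4,c3).
row 4 has {w,x}; column 4 has {v,w,x,z} — only y is left for (r4,c4).
row 4 has {w,x,y}; column 5 has {w,x,y,z} — only v is left for (r4,c5).
row 2 has {v,w,y,z}; column 2 has {v,w,y} — only x is left for (r2,c2).
row 4 has {v,w,x,y}; column 2 has {v,w,x,y} — only z is left for (r4,c2).

x y w v z / y x v z w / v w z x y / w z x y v / z v y w x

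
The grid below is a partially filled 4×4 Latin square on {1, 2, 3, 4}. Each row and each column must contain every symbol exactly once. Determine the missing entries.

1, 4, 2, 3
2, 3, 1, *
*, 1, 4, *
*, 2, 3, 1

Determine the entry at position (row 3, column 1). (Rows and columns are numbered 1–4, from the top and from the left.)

3

(r2,c4): row 2 has {1,2,3}; column 4 has {1,3}, so it must be 4.
(r3,c1): row 3 has {1,4}; column 1 has {1,2}, so it must be 3.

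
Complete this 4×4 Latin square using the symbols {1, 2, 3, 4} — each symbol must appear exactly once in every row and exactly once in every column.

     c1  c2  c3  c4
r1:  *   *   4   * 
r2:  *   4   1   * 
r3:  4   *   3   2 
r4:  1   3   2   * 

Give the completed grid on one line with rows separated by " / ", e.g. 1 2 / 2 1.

3 2 4 1 / 2 4 1 3 / 4 1 3 2 / 1 3 2 4

(r2,c4) = 3
(r3,c2) = 1
(r4,c4) = 4
(r1,c2) = 2
(r1,c4) = 1
(r2,c1) = 2
(r1,c1) = 3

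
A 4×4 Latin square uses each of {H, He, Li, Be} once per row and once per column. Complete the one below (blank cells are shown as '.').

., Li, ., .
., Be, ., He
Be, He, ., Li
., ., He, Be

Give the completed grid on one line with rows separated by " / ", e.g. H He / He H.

He Li Be H / H Be Li He / Be He H Li / Li H He Be

row 1 has {Li}; column 4 has {He,Li,Be} — only H is left for (r1,c4).
row 3 has {He,Li,Be}; column 3 has {He} — only H is left for (r3,c3).
row 4 has {He,Be}; column 2 has {He,Li,Be} — only H is left for (r4,c2).
row 1 has {H,Li}; column 1 has {Be} — only He is left for (r1,c1).
row 1 has {H,He,Li}; column 3 has {H,He} — only Be is left for (r1,c3).
row 2 has {He,Be}; column 3 has {H,He,Be} — only Li is left for (r2,c3).
row 4 has {H,He,Be}; column 1 has {He,Be} — only Li is left for (r4,c1).
row 2 has {He,Li,Be}; column 1 has {He,Li,Be} — only H is left for (r2,c1).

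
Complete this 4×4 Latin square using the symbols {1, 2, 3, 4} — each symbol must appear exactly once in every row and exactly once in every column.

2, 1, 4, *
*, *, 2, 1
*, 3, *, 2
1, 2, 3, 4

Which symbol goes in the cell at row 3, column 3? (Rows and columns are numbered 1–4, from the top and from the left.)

(r1,c4) = 3
(r2,c2) = 4
(r3,c1) = 4
(r3,c3) = 1

1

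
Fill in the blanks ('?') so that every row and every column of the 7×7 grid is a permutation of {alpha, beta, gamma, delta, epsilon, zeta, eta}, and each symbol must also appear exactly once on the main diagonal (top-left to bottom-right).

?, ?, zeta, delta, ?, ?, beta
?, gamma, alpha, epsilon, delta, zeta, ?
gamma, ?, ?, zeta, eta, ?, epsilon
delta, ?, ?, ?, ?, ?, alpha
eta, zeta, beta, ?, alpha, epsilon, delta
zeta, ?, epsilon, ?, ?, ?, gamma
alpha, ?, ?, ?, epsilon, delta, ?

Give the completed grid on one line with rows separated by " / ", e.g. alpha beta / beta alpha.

epsilon eta zeta delta gamma alpha beta / beta gamma alpha epsilon delta zeta eta / gamma alpha delta zeta eta beta epsilon / delta epsilon eta beta zeta gamma alpha / eta zeta beta gamma alpha epsilon delta / zeta delta epsilon alpha beta eta gamma / alpha beta gamma eta epsilon delta zeta

(r1,c1) = epsilon
(r1,c5) = gamma
(r2,c1) = beta
(r2,c7) = eta
(r3,c3) = delta
(r5,c4) = gamma
(r6,c5) = beta
(r6,c6) = eta
(r7,c7) = zeta
(r1,c6) = alpha
(r3,c6) = beta
(r4,c4) = beta
(r4,c5) = zeta
(r4,c6) = gamma
(r6,c4) = alpha
(r7,c4) = eta
(r1,c2) = eta
(r3,c2) = alpha
(r4,c2) = epsilon
(r4,c3) = eta
(r6,c2) = delta
(r7,c2) = beta
(r7,c3) = gamma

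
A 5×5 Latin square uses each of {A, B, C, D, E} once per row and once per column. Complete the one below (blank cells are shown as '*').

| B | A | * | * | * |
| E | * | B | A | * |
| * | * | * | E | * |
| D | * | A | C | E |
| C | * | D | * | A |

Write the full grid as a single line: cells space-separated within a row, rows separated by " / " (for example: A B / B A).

(r1,c4) = D
(r1,c5) = C
(r2,c5) = D
(r3,c1) = A
(r3,c3) = C
(r3,c5) = B
(r4,c2) = B
(r5,c2) = E
(r5,c4) = B
(r1,c3) = E
(r2,c2) = C
(r3,c2) = D

B A E D C / E C B A D / A D C E B / D B A C E / C E D B A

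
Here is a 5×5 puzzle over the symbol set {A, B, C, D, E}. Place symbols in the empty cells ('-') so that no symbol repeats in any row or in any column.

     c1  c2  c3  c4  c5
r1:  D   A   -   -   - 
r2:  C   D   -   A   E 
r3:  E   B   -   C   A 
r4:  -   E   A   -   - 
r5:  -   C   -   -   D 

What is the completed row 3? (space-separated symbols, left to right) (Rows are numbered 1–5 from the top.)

(r2,c3): row 2 has {A,C,D,E}; column 3 has {A}, so it must be B.
(r3,c3): row 3 has {A,B,C,E}; column 3 has {A,B}, so it must be D.

E B D C A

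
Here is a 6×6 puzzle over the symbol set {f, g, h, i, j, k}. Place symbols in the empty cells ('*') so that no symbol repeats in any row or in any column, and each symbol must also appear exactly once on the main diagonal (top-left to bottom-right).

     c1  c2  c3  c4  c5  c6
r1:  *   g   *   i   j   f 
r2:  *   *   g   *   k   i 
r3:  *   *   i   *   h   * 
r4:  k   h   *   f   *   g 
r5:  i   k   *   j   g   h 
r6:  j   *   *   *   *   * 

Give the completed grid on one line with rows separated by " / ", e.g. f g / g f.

Cell (r1,c1): row 1 has {f,g,i,j}; column 1 has {i,j,k}; the diagonal has {f,g,i} → h.
Cell (r1,c3): row 1 has {f,g,h,i,j}; column 3 has {g,i} → k.
Cell (r2,c1): row 2 has {g,i,k}; column 1 has {h,i,j,k} → f.
Cell (r2,c2): row 2 has {f,g,i,k}; column 2 has {g,h,k}; the diagonal has {f,g,h,i} → j.
Cell (r2,c4): row 2 has {f,g,i,j,k}; column 4 has {f,i,j} → h.
Cell (r3,c1): row 3 has {h,i}; column 1 has {f,h,i,j,k} → g.
Cell (r3,c2): row 3 has {g,h,i}; column 2 has {g,h,j,k} → f.
Cell (r3,c4): row 3 has {f,g,h,i}; column 4 has {f,h,i,j} → k.
Cell (r3,c6): row 3 has {f,g,h,i,k}; column 6 has {f,g,h,i} → j.
Cell (r4,c3): row 4 has {f,g,h,k}; column 3 has {g,i,k} → j.
Cell (r4,c5): row 4 has {f,g,h,j,k}; column 5 has {g,h,j,k} → i.
Cell (r5,c3): row 5 has {g,h,i,j,k}; column 3 has {g,i,j,k} → f.
Cell (r6,c2): row 6 has {j}; column 2 has {f,g,h,j,k} → i.
Cell (r6,c3): row 6 has {i,j}; column 3 has {f,g,i,j,k} → h.
Cell (r6,c4): row 6 has {h,i,j}; column 4 has {f,h,i,j,k} → g.
Cell (r6,c5): row 6 has {g,h,i,j}; column 5 has {g,h,i,j,k} → f.
Cell (r6,c6): row 6 has {f,g,h,i,j}; column 6 has {f,g,h,i,j}; the diagonal has {f,g,h,i,j} → k.

h g k i j f / f j g h k i / g f i k h j / k h j f i g / i k f j g h / j i h g f k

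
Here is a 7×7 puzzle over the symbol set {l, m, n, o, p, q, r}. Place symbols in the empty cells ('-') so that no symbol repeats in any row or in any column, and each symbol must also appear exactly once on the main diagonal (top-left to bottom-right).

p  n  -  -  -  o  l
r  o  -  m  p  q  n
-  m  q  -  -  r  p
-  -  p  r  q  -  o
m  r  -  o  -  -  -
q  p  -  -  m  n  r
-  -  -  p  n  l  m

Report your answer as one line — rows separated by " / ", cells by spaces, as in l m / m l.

p n m q r o l / r o l m p q n / l m q n o r p / n l p r q m o / m r n o l p q / q p o l m n r / o q r p n l m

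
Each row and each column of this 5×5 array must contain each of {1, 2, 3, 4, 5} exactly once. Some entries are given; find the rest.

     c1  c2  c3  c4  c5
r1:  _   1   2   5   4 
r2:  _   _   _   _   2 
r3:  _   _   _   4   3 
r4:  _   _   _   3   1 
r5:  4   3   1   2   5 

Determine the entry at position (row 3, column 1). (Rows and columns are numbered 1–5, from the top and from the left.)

1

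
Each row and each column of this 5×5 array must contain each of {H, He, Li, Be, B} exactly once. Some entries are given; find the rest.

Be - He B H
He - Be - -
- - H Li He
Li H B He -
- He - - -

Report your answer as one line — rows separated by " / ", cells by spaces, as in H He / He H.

Be Li He B H / He B Be H Li / B Be H Li He / Li H B He Be / H He Li Be B

Cell (r1,c2): row 1 has {H,He,Be,B}; column 2 has {H,He} → Li.
Cell (r2,c2): row 2 has {He,Be}; column 2 has {H,He,Li} → B.
Cell (r2,c4): row 2 has {He,Be,B}; column 4 has {He,Li,B} → H.
Cell (r2,c5): row 2 has {H,He,Be,B}; column 5 has {H,He} → Li.
Cell (r3,c1): row 3 has {H,He,Li}; column 1 has {He,Li,Be} → B.
Cell (r3,c2): row 3 has {H,He,Li,B}; column 2 has {H,He,Li,B} → Be.
Cell (r4,c5): row 4 has {H,He,Li,B}; column 5 has {H,He,Li} → Be.
Cell (r5,c1): row 5 has {He}; column 1 has {He,Li,Be,B} → H.
Cell (r5,c3): row 5 has {H,He}; column 3 has {H,He,Be,B} → Li.
Cell (r5,c4): row 5 has {H,He,Li}; column 4 has {H,He,Li,B} → Be.
Cell (r5,c5): row 5 has {H,He,Li,Be}; column 5 has {H,He,Li,Be} → B.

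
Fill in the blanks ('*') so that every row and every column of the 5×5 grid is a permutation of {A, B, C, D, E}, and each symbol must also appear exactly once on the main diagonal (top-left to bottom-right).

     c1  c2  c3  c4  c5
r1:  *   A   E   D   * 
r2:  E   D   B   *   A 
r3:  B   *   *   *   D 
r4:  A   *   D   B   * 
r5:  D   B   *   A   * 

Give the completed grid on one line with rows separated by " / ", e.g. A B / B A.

(r1,c1): row 1 has {A,D,E}; column 1 has {A,B,D,E}; the diagonal has {B,D}, so it must be C.
(r1,c5): row 1 has {A,C,D,E}; column 5 has {A,D}, so it must be B.
(r2,c4): row 2 has {A,B,D,E}; column 4 has {A,B,D}, so it must be C.
(r3,c3): row 3 has {B,D}; column 3 has {B,D,E}; the diagonal has {B,C,D}, so it must be A.
(r3,c4): row 3 has {A,B,D}; column 4 has {A,B,C,D}, so it must be E.
(r5,c3): row 5 has {A,B,D}; column 3 has {A,B,D,E}, so it must be C.
(r5,c5): row 5 has {A,B,C,D}; column 5 has {A,B,D}; the diagonal has {A,B,C,D}, so it must be E.
(r3,c2): row 3 has {A,B,D,E}; column 2 has {A,B,D}, so it must be C.
(r4,c2): row 4 has {A,B,D}; column 2 has {A,B,C,D}, so it must be E.
(r4,c5): row 4 has {A,B,D,E}; column 5 has {A,B,D,E}, so it must be C.

C A E D B / E D B C A / B C A E D / A E D B C / D B C A E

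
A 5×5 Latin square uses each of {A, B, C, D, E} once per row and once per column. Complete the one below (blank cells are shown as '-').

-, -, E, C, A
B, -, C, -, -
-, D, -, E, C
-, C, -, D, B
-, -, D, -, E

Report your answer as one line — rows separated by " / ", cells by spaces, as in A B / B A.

Cell (r1,c1): row 1 has {A,C,E}; column 1 has {B} → D.
Cell (r1,c2): row 1 has {A,C,D,E}; column 2 has {C,D} → B.
Cell (r2,c4): row 2 has {B,C}; column 4 has {C,D,E} → A.
Cell (r2,c5): row 2 has {A,B,C}; column 5 has {A,B,C,E} → D.
Cell (r3,c1): row 3 has {C,D,E}; column 1 has {B,D} → A.
Cell (r3,c3): row 3 has {A,C,D,E}; column 3 has {C,D,E} → B.
Cell (r4,c1): row 4 has {B,C,D}; column 1 has {A,B,D} → E.
Cell (r4,c3): row 4 has {B,C,D,E}; column 3 has {B,C,D,E} → A.
Cell (r5,c1): row 5 has {D,E}; column 1 has {A,B,D,E} → C.
Cell (r5,c2): row 5 has {C,D,E}; column 2 has {B,C,D} → A.
Cell (r5,c4): row 5 has {A,C,D,E}; column 4 has {A,C,D,E} → B.
Cell (r2,c2): row 2 has {A,B,C,D}; column 2 has {A,B,C,D} → E.

D B E C A / B E C A D / A D B E C / E C A D B / C A D B E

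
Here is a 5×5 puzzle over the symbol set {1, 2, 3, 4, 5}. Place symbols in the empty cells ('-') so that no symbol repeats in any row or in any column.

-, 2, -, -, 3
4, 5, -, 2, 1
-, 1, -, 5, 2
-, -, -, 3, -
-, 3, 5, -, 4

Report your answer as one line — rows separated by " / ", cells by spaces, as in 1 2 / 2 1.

5 2 1 4 3 / 4 5 3 2 1 / 3 1 4 5 2 / 1 4 2 3 5 / 2 3 5 1 4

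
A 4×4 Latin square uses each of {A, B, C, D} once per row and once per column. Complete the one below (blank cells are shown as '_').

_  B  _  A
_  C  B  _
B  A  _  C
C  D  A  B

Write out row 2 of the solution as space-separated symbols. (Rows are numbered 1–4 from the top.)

(r1,c1): row 1 has {A,B}; column 1 has {B,C}, so it must be D.
(r1,c3): row 1 has {A,B,D}; column 3 has {A,B}, so it must be C.
(r2,c1): row 2 has {B,C}; column 1 has {B,C,D}, so it must be A.
(r2,c4): row 2 has {A,B,C}; column 4 has {A,B,C}, so it must be D.

A C B D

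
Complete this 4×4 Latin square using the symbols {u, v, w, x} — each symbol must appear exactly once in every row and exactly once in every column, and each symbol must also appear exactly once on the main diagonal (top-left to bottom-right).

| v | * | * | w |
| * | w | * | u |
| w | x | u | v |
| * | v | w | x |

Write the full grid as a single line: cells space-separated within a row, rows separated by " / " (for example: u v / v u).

v u x w / x w v u / w x u v / u v w x

(r1,c2) = u
(r1,c3) = x
(r2,c1) = x
(r2,c3) = v
(r4,c1) = u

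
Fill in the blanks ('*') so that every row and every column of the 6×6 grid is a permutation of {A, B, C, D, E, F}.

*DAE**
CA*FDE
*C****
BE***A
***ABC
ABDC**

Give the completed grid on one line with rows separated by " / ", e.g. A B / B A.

(r1,c1): row 1 has {A,D,E}; column 1 has {A,B,C}, so it must be F.
(r1,c5): row 1 has {A,D,E,F}; column 5 has {B,D}, so it must be C.
(r1,c6): row 1 has {A,C,D,E,F}; column 6 has {A,C,E}, so it must be B.
(r2,c3): row 2 has {A,C,D,E,F}; column 3 has {A,D}, so it must be B.
(r4,c4): row 4 has {A,B,E}; column 4 has {A,C,E,F}, so it must be D.
(r4,c5): row 4 has {A,B,D,E}; column 5 has {B,C,D}, so it must be F.
(r5,c2): row 5 has {A,B,C}; column 2 has {A,B,C,D,E}, so it must be F.
(r5,c3): row 5 has {A,B,C,F}; column 3 has {A,B,D}, so it must be E.
(r6,c5): row 6 has {A,B,C,D}; column 5 has {B,C,D,F}, so it must be E.
(r6,c6): row 6 has {A,B,C,D,E}; column 6 has {A,B,C,E}, so it must be F.
(r3,c3): row 3 has {C}; column 3 has {A,B,D,E}, so it must be F.
(r3,c4): row 3 has {C,F}; column 4 has {A,C,D,E,F}, so it must be B.
(r3,c5): row 3 has {B,C,F}; column 5 has {B,C,D,E,F}, so it must be A.
(r3,c6): row 3 has {A,B,C,F}; column 6 has {A,B,C,E,F}, so it must be D.
(r4,c3): row 4 has {A,B,D,E,F}; column 3 has {A,B,D,E,F}, so it must be C.
(r5,c1): row 5 has {A,B,C,E,F}; column 1 has {A,B,C,F}, so it must be D.
(r3,c1): row 3 has {A,B,C,D,F}; column 1 has {A,B,C,D,F}, so it must be E.

F D A E C B / C A B F D E / E C F B A D / B E C D F A / D F E A B C / A B D C E F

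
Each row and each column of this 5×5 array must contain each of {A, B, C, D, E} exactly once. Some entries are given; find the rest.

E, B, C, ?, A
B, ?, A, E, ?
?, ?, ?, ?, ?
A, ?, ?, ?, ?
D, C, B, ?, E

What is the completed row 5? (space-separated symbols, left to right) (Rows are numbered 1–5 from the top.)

D C B A E

(r1,c4) = D
(r2,c2) = D
(r2,c5) = C
(r3,c1) = C
(r4,c2) = E
(r4,c3) = D
(r4,c5) = B
(r5,c4) = A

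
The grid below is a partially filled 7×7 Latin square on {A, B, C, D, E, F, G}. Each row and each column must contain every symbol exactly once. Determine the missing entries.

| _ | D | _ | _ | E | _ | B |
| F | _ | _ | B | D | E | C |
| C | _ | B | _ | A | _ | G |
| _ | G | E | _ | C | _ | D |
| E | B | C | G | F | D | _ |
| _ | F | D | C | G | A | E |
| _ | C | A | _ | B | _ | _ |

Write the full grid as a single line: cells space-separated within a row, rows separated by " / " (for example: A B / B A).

G D F A E C B / F A G B D E C / C E B D A F G / A G E F C B D / E B C G F D A / B F D C G A E / D C A E B G F

(r2,c2) = A
(r2,c3) = G
(r3,c2) = E
(r3,c6) = F
(r4,c6) = B
(r5,c7) = A
(r6,c1) = B
(r7,c6) = G
(r7,c7) = F
(r1,c3) = F
(r1,c4) = A
(r1,c6) = C
(r3,c4) = D
(r4,c1) = A
(r4,c4) = F
(r7,c1) = D
(r7,c4) = E
(r1,c1) = G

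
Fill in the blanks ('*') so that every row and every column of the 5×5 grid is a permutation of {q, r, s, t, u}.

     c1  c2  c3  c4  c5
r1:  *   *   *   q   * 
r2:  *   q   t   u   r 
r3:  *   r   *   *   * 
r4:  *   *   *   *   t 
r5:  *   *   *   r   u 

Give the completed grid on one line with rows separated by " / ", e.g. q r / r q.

r t u q s / s q t u r / u r s t q / q u r s t / t s q r u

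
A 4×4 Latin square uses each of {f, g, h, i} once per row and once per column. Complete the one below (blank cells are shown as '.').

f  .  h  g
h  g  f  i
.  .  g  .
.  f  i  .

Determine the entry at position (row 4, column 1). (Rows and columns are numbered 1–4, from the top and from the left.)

g

(r1,c2) = i
(r3,c1) = i
(r3,c2) = h
(r3,c4) = f
(r4,c1) = g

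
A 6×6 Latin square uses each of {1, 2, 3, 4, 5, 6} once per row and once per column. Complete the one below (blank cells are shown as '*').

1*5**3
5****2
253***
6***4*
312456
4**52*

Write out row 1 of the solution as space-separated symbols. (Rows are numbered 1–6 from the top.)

(r1,c5) = 6
(r3,c5) = 1
(r3,c6) = 4
(r4,c3) = 1
(r4,c6) = 5
(r6,c3) = 6
(r6,c6) = 1
(r1,c4) = 2
(r2,c3) = 4
(r2,c5) = 3
(r3,c4) = 6
(r4,c4) = 3
(r6,c2) = 3
(r1,c2) = 4

1 4 5 2 6 3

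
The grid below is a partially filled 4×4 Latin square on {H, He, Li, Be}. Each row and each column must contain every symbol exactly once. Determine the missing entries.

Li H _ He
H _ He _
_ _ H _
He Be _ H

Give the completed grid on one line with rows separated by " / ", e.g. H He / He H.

Li H Be He / H Li He Be / Be He H Li / He Be Li H

(r1,c3): row 1 has {H,He,Li}; column 3 has {H,He}, so it must be Be.
(r2,c2): row 2 has {H,He}; column 2 has {H,Be}, so it must be Li.
(r2,c4): row 2 has {H,He,Li}; column 4 has {H,He}, so it must be Be.
(r3,c1): row 3 has {H}; column 1 has {H,He,Li}, so it must be Be.
(r3,c2): row 3 has {H,Be}; column 2 has {H,Li,Be}, so it must be He.
(r3,c4): row 3 has {H,He,Be}; column 4 has {H,He,Be}, so it must be Li.
(r4,c3): row 4 has {H,He,Be}; column 3 has {H,He,Be}, so it must be Li.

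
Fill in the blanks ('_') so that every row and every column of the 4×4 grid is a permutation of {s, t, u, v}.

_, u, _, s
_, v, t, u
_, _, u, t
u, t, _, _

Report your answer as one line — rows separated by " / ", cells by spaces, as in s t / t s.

t u v s / s v t u / v s u t / u t s v

(r1,c3) = v
(r2,c1) = s
(r3,c1) = v
(r3,c2) = s
(r4,c3) = s
(r4,c4) = v
(r1,c1) = t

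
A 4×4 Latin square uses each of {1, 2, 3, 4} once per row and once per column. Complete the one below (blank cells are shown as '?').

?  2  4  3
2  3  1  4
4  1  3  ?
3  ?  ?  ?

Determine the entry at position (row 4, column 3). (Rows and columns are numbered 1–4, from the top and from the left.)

2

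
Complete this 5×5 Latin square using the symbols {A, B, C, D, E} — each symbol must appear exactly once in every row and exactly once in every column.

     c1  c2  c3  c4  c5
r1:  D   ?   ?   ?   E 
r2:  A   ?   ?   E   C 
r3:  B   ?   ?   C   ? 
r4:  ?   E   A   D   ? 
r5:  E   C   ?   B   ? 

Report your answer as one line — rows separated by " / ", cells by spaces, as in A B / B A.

D B C A E / A D B E C / B A E C D / C E A D B / E C D B A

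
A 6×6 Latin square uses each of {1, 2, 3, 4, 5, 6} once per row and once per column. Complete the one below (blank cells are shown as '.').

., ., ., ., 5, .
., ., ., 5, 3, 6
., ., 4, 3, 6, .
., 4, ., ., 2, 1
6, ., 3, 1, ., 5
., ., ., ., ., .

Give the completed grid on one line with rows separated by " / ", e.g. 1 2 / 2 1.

2 6 1 4 5 3 / 4 1 2 5 3 6 / 1 5 4 3 6 2 / 3 4 5 6 2 1 / 6 2 3 1 4 5 / 5 3 6 2 1 4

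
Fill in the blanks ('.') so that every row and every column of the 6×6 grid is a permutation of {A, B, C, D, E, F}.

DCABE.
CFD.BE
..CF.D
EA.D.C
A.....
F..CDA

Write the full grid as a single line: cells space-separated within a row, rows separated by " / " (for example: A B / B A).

D C A B E F / C F D A B E / B E C F A D / E A B D F C / A D F E C B / F B E C D A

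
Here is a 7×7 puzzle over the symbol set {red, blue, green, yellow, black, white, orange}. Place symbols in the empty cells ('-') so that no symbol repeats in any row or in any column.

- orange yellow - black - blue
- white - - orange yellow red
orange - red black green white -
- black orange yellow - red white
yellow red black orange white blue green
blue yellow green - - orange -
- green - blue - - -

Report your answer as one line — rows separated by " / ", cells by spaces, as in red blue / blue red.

white orange yellow red black green blue / black white blue green orange yellow red / orange blue red black green white yellow / green black orange yellow blue red white / yellow red black orange white blue green / blue yellow green white red orange black / red green white blue yellow black orange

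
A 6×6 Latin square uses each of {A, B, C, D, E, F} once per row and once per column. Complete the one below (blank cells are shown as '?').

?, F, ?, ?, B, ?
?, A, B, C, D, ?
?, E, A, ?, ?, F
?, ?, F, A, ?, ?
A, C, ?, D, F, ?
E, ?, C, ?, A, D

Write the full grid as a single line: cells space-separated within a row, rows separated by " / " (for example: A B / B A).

row 1 has {B,F}; column 4 has {A,C,D} — only E is left for (r1,c4).
row 2 has {A,B,C,D}; column 1 has {A,E} — only F is left for (r2,c1).
row 2 has {A,B,C,D,F}; column 6 has {D,F} — only E is left for (r2,c6).
row 3 has {A,E,F}; column 4 has {A,C,D,E} — only B is left for (r3,c4).
row 3 has {A,B,E,F}; column 5 has {A,B,D,F} — only C is left for (r3,c5).
row 4 has {A,F}; column 5 has {A,B,C,D,F} — only E is left for (r4,c5).
row 5 has {A,C,D,F}; column 3 has {A,B,C,F} — only E is left for (r5,c3).
row 5 has {A,C,D,E,F}; column 6 has {D,E,F} — only B is left for (r5,c6).
row 6 has {A,C,D,E}; column 2 has {A,C,E,F} — only B is left for (r6,c2).
row 6 has {A,B,C,D,E}; column 4 has {A,B,C,D,E} — only F is left for (r6,c4).
row 1 has {B,E,F}; column 3 has {A,B,C,E,F} — only D is left for (r1,c3).
row 3 has {A,B,C,E,F}; column 1 has {A,E,F} — only D is left for (r3,c1).
row 4 has {A,E,F}; column 2 has {A,B,C,E,F} — only D is left for (r4,c2).
row 4 has {A,D,E,F}; column 6 has {B,D,E,F} — only C is left for (r4,c6).
row 1 has {B,D,E,F}; column 1 has {A,D,E,F} — only C is left for (r1,c1).
row 1 has {B,C,D,E,F}; column 6 has {B,C,D,E,F} — only A is left for (r1,c6).
row 4 has {A,C,D,E,F}; column 1 has {A,C,D,E,F} — only B is left for (r4,c1).

C F D E B A / F A B C D E / D E A B C F / B D F A E C / A C E D F B / E B C F A D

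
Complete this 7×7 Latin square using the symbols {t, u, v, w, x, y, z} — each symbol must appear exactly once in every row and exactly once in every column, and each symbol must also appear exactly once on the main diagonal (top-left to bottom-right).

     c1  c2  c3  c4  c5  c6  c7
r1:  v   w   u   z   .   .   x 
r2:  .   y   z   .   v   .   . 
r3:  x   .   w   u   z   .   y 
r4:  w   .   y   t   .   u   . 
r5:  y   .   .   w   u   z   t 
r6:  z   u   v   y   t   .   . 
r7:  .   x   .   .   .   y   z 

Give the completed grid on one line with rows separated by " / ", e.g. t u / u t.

v w u z y t x / t y z x v w u / x t w u z v y / w z y t x u v / y v x w u z t / z u v y t x w / u x t v w y z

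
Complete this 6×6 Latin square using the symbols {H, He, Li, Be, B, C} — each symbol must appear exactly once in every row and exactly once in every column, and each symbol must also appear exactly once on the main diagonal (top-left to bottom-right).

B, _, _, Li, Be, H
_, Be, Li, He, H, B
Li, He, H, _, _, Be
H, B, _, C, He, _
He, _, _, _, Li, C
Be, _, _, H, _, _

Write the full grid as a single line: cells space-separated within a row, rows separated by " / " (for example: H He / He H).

B C He Li Be H / C Be Li He H B / Li He H B C Be / H B Be C He Li / He H B Be Li C / Be Li C H B He

(r1,c2) = C
(r1,c3) = He
(r2,c1) = C
(r3,c4) = B
(r3,c5) = C
(r4,c3) = Be
(r4,c6) = Li
(r5,c2) = H
(r5,c3) = B
(r5,c4) = Be
(r6,c2) = Li
(r6,c3) = C
(r6,c5) = B
(r6,c6) = He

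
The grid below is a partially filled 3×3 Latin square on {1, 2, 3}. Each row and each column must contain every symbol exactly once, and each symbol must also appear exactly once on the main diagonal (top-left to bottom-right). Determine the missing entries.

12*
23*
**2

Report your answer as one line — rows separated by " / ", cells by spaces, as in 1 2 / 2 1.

Cell (r1,c3): row 1 has {1,2}; column 3 has {2} → 3.
Cell (r2,c3): row 2 has {2,3}; column 3 has {2,3} → 1.
Cell (r3,c1): row 3 has {2}; column 1 has {1,2} → 3.
Cell (r3,c2): row 3 has {2,3}; column 2 has {2,3} → 1.

1 2 3 / 2 3 1 / 3 1 2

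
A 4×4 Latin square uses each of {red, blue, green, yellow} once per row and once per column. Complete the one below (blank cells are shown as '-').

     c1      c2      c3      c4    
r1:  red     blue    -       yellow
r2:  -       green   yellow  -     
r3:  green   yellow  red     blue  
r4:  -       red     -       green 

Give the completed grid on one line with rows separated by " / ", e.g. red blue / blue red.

(r1,c3): row 1 has {red,blue,yellow}; column 3 has {red,yellow}, so it must be green.
(r2,c1): row 2 has {green,yellow}; column 1 has {red,green}, so it must be blue.
(r2,c4): row 2 has {blue,green,yellow}; column 4 has {blue,green,yellow}, so it must be red.
(r4,c1): row 4 has {red,green}; column 1 has {red,blue,green}, so it must be yellow.
(r4,c3): row 4 has {red,green,yellow}; column 3 has {red,green,yellow}, so it must be blue.

red blue green yellow / blue green yellow red / green yellow red blue / yellow red blue green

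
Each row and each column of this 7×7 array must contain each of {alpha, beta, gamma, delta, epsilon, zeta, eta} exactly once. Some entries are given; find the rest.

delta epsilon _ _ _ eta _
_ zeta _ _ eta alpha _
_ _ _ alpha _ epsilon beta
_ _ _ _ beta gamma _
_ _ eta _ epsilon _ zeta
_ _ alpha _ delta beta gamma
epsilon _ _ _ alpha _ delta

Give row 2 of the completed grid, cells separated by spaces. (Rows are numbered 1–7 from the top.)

gamma zeta beta delta eta alpha epsilon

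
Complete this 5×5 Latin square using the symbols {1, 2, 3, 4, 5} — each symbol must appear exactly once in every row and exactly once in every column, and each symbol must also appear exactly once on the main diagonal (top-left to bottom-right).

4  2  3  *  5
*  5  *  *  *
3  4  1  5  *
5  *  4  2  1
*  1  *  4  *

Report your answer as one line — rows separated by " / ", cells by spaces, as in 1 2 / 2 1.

(r1,c4) = 1
(r2,c3) = 2
(r2,c4) = 3
(r2,c5) = 4
(r3,c5) = 2
(r4,c2) = 3
(r5,c1) = 2
(r5,c3) = 5
(r5,c5) = 3
(r2,c1) = 1

4 2 3 1 5 / 1 5 2 3 4 / 3 4 1 5 2 / 5 3 4 2 1 / 2 1 5 4 3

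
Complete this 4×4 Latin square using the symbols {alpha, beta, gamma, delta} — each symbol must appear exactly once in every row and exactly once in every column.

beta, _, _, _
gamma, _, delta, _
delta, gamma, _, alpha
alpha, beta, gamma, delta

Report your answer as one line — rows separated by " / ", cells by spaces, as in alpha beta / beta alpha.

(r1,c3): row 1 has {beta}; column 3 has {gamma,delta}, so it must be alpha.
(r1,c4): row 1 has {alpha,beta}; column 4 has {alpha,delta}, so it must be gamma.
(r2,c2): row 2 has {gamma,delta}; column 2 has {beta,gamma}, so it must be alpha.
(r2,c4): row 2 has {alpha,gamma,delta}; column 4 has {alpha,gamma,delta}, so it must be beta.
(r3,c3): row 3 has {alpha,gamma,delta}; column 3 has {alpha,gamma,delta}, so it must be beta.
(r1,c2): row 1 has {alpha,beta,gamma}; column 2 has {alpha,beta,gamma}, so it must be delta.

beta delta alpha gamma / gamma alpha delta beta / delta gamma beta alpha / alpha beta gamma delta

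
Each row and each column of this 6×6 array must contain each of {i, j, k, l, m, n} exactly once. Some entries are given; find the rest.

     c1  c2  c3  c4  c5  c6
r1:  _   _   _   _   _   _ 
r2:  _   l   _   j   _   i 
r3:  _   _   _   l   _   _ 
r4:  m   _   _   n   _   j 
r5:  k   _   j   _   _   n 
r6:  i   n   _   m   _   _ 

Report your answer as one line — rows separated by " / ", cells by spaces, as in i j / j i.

l j i k n m / n l m j k i / j i n l m k / m k l n i j / k m j i l n / i n k m j l

row 2 has {i,j,l}; column 1 has {i,k,m} — only n is left for (r2,c1).
row 3 has {l}; column 1 has {i,k,m,n} — only j is left for (r3,c1).
row 5 has {j,k,n}; column 4 has {j,l,m,n} — only i is left for (r5,c4).
row 1 is empty so far; column 1 has {i,j,k,m,n} — only l is left for (r1,c1).
row 1 has {l}; column 4 has {i,j,l,m,n} — only k is left for (r1,c4).
row 1 has {k,l}; column 6 has {i,j,n} — only m is left for (r1,c6).
row 3 has {j,l}; column 6 has {i,j,m,n} — only k is left for (r3,c6).
row 5 has {i,j,k,n}; column 2 has {l,n} — only m is left for (r5,c2).
row 5 has {i,j,k,m,n}; column 5 is empty so far — only l is left for (r5,c5).
row 6 has {i,m,n}; column 6 has {i,j,k,m,n} — only l is left for (r6,c6).
row 3 has {j,k,l}; column 2 has {l,m,n} — only i is left for (r3,c2).
row 4 has {j,m,n}; column 2 has {i,l,m,n} — only k is left for (r4,c2).
row 4 has {j,k,m,n}; column 5 has {l} — only i is left for (r4,c5).
row 6 has {i,l,m,n}; column 3 has {j} — only k is left for (r6,c3).
row 6 has {i,k,l,m,n}; column 5 has {i,l} — only j is left for (r6,c5).
row 1 has {k,l,m}; column 2 has {i,k,l,m,n} — only j is left for (r1,c2).
row 1 has {j,k,l,m}; column 5 has {i,j,l} — only n is left for (r1,c5).
row 2 has {i,j,l,n}; column 3 has {j,k} — only m is left for (r2,c3).
row 2 has {i,j,l,m,n}; column 5 has {i,j,l,n} — only k is left for (r2,c5).
row 3 has {i,j,k,l}; column 3 has {j,k,m} — only n is left for (r3,c3).
row 3 has {i,j,k,l,n}; column 5 has {i,j,k,l,n} — only m is left for (r3,c5).
row 4 has {i,j,k,m,n}; column 3 has {j,k,m,n} — only l is left for (r4,c3).
row 1 has {j,k,l,m,n}; column 3 has {j,k,l,m,n} — only i is left for (r1,c3).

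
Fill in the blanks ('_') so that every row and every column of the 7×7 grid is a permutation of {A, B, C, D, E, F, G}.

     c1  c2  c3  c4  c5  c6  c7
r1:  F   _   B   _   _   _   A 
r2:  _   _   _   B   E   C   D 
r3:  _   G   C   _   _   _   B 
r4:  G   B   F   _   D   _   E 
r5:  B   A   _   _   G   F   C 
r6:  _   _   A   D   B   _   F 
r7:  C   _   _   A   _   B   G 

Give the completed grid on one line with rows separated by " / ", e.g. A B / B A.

F E B G C D A / A F G B E C D / D G C F A E B / G B F C D A E / B A D E G F C / E C A D B G F / C D E A F B G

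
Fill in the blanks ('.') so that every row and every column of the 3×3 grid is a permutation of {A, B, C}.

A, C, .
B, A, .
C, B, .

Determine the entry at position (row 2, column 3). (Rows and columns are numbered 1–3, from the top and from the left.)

C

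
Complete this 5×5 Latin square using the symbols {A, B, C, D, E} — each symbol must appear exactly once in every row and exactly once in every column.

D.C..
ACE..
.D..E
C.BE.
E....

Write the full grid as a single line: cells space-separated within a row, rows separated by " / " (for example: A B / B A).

D E C B A / A C E D B / B D A C E / C A B E D / E B D A C

(r3,c1) = B
(r3,c3) = A
(r3,c4) = C
(r4,c2) = A
(r4,c5) = D
(r5,c2) = B
(r5,c3) = D
(r5,c4) = A
(r5,c5) = C
(r1,c2) = E
(r1,c4) = B
(r1,c5) = A
(r2,c4) = D
(r2,c5) = B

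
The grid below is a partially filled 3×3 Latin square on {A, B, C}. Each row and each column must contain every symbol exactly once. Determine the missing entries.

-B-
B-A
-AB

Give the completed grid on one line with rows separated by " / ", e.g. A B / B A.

row 1 has {B}; column 3 has {A,B} — only C is left for (r1,c3).
row 2 has {A,B}; column 2 has {A,B} — only C is left for (r2,c2).
row 3 has {A,B}; column 1 has {B} — only C is left for (r3,c1).
row 1 has {B,C}; column 1 has {B,C} — only A is left for (r1,c1).

A B C / B C A / C A B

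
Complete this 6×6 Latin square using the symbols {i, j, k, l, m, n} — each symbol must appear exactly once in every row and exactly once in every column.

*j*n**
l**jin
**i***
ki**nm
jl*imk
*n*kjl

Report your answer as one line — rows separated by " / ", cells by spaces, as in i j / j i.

m j l n k i / l m k j i n / n k i m l j / k i j l n m / j l n i m k / i n m k j l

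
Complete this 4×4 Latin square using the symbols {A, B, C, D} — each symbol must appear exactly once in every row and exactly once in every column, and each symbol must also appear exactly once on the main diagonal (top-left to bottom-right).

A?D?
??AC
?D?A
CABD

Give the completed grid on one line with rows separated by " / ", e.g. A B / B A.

(r1,c4): row 1 has {A,D}; column 4 has {A,C,D}, so it must be B.
(r2,c2): row 2 has {A,C}; column 2 has {A,D}; the diagonal has {A,D}, so it must be B.
(r3,c1): row 3 has {A,D}; column 1 has {A,C}, so it must be B.
(r3,c3): row 3 has {A,B,D}; column 3 has {A,B,D}; the diagonal has {A,B,D}, so it must be C.
(r1,c2): row 1 has {A,B,D}; column 2 has {A,B,D}, so it must be C.
(r2,c1): row 2 has {A,B,C}; column 1 has {A,B,C}, so it must be D.

A C D B / D B A C / B D C A / C A B D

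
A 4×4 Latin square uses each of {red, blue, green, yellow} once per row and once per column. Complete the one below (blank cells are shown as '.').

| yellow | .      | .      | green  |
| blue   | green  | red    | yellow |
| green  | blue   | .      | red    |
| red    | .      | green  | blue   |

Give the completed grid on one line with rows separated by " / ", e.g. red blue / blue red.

(r1,c2) = red
(r1,c3) = blue
(r3,c3) = yellow
(r4,c2) = yellow

yellow red blue green / blue green red yellow / green blue yellow red / red yellow green blue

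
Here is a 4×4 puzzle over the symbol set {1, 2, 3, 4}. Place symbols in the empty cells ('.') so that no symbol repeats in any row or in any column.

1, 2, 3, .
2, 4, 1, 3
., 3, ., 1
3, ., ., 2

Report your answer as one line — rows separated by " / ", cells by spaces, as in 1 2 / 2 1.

(r1,c4): row 1 has {1,2,3}; column 4 has {1,2,3}, so it must be 4.
(r3,c1): row 3 has {1,3}; column 1 has {1,2,3}, so it must be 4.
(r3,c3): row 3 has {1,3,4}; column 3 has {1,3}, so it must be 2.
(r4,c2): row 4 has {2,3}; column 2 has {2,3,4}, so it must be 1.
(r4,c3): row 4 has {1,2,3}; column 3 has {1,2,3}, so it must be 4.

1 2 3 4 / 2 4 1 3 / 4 3 2 1 / 3 1 4 2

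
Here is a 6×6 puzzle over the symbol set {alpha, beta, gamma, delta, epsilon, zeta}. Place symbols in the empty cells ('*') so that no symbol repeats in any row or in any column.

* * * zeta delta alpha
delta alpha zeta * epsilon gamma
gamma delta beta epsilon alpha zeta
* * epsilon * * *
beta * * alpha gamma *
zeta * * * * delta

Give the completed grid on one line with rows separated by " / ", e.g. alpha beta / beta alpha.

(r1,c1): row 1 has {alpha,delta,zeta}; column 1 has {beta,gamma,delta,zeta}, so it must be epsilon.
(r1,c3): row 1 has {alpha,delta,epsilon,zeta}; column 3 has {beta,epsilon,zeta}, so it must be gamma.
(r2,c4): row 2 has {alpha,gamma,delta,epsilon,zeta}; column 4 has {alpha,epsilon,zeta}, so it must be beta.
(r4,c1): row 4 has {epsilon}; column 1 has {beta,gamma,delta,epsilon,zeta}, so it must be alpha.
(r4,c6): row 4 has {alpha,epsilon}; column 6 has {alpha,gamma,delta,zeta}, so it must be beta.
(r5,c3): row 5 has {alpha,beta,gamma}; column 3 has {beta,gamma,epsilon,zeta}, so it must be delta.
(r5,c6): row 5 has {alpha,beta,gamma,delta}; column 6 has {alpha,beta,gamma,delta,zeta}, so it must be epsilon.
(r6,c3): row 6 has {delta,zeta}; column 3 has {beta,gamma,delta,epsilon,zeta}, so it must be alpha.
(r6,c4): row 6 has {alpha,delta,zeta}; column 4 has {alpha,beta,epsilon,zeta}, so it must be gamma.
(r6,c5): row 6 has {alpha,gamma,delta,zeta}; column 5 has {alpha,gamma,delta,epsilon}, so it must be beta.
(r1,c2): row 1 has {alpha,gamma,delta,epsilon,zeta}; column 2 has {alpha,delta}, so it must be beta.
(r4,c4): row 4 has {alpha,beta,epsilon}; column 4 has {alpha,beta,gamma,epsilon,zeta}, so it must be delta.
(r4,c5): row 4 has {alpha,beta,delta,epsilon}; column 5 has {alpha,beta,gamma,delta,epsilon}, so it must be zeta.
(r5,c2): row 5 has {alpha,beta,gamma,delta,epsilon}; column 2 has {alpha,beta,delta}, so it must be zeta.
(r6,c2): row 6 has {alpha,beta,gamma,delta,zeta}; column 2 has {alpha,beta,delta,zeta}, so it must be epsilon.
(r4,c2): row 4 has {alpha,beta,delta,epsilon,zeta}; column 2 has {alpha,beta,delta,epsilon,zeta}, so it must be gamma.

epsilon beta gamma zeta delta alpha / delta alpha zeta beta epsilon gamma / gamma delta beta epsilon alpha zeta / alpha gamma epsilon delta zeta beta / beta zeta delta alpha gamma epsilon / zeta epsilon alpha gamma beta delta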